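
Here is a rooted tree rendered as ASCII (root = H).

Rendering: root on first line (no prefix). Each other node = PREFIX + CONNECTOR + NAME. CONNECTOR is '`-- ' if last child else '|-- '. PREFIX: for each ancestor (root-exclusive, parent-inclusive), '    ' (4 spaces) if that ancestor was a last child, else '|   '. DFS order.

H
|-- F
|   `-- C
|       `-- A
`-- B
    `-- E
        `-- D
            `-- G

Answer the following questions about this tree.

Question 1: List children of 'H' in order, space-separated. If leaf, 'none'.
Answer: F B

Derivation:
Node H's children (from adjacency): F, B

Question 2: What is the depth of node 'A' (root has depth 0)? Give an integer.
Path from root to A: H -> F -> C -> A
Depth = number of edges = 3

Answer: 3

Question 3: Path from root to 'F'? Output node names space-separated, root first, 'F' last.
Answer: H F

Derivation:
Walk down from root: H -> F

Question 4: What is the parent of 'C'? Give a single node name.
Answer: F

Derivation:
Scan adjacency: C appears as child of F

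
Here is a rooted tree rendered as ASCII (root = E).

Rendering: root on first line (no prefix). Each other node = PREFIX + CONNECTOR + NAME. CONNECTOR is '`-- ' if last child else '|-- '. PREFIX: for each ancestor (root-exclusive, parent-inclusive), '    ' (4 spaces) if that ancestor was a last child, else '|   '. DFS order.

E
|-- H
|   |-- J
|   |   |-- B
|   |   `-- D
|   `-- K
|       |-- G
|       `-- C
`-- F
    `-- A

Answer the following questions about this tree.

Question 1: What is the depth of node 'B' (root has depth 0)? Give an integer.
Answer: 3

Derivation:
Path from root to B: E -> H -> J -> B
Depth = number of edges = 3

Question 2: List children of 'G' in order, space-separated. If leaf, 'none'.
Answer: none

Derivation:
Node G's children (from adjacency): (leaf)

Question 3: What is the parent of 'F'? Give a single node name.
Answer: E

Derivation:
Scan adjacency: F appears as child of E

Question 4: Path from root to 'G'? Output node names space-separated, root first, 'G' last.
Walk down from root: E -> H -> K -> G

Answer: E H K G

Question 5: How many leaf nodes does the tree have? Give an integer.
Leaves (nodes with no children): A, B, C, D, G

Answer: 5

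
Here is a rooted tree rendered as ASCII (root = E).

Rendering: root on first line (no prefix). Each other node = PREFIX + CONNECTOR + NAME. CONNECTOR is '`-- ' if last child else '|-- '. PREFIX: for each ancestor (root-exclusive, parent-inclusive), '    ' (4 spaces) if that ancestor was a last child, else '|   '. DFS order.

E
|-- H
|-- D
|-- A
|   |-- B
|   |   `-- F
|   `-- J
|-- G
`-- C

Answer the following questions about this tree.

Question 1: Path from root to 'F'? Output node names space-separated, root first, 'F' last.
Walk down from root: E -> A -> B -> F

Answer: E A B F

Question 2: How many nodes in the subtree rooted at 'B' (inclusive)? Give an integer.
Subtree rooted at B contains: B, F
Count = 2

Answer: 2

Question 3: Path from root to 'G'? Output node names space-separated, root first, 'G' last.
Walk down from root: E -> G

Answer: E G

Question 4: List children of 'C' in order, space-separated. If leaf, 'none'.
Node C's children (from adjacency): (leaf)

Answer: none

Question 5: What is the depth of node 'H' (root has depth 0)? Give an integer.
Path from root to H: E -> H
Depth = number of edges = 1

Answer: 1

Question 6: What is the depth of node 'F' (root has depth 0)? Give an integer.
Answer: 3

Derivation:
Path from root to F: E -> A -> B -> F
Depth = number of edges = 3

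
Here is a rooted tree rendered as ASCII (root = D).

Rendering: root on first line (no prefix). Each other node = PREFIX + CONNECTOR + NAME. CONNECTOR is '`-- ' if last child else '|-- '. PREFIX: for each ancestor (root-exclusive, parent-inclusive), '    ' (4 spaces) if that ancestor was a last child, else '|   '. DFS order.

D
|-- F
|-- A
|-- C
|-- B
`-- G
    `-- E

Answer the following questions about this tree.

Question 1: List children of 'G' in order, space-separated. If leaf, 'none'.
Node G's children (from adjacency): E

Answer: E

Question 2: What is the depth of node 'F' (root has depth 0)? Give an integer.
Path from root to F: D -> F
Depth = number of edges = 1

Answer: 1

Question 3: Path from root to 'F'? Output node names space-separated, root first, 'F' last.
Walk down from root: D -> F

Answer: D F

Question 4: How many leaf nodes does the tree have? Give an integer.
Answer: 5

Derivation:
Leaves (nodes with no children): A, B, C, E, F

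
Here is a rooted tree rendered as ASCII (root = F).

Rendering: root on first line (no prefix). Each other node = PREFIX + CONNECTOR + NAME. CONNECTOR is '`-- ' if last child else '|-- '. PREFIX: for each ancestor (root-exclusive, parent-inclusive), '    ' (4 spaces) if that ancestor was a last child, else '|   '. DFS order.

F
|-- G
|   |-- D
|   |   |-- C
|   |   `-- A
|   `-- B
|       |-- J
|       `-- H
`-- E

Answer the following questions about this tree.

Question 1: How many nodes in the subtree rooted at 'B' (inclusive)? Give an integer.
Subtree rooted at B contains: B, H, J
Count = 3

Answer: 3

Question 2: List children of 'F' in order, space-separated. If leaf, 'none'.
Answer: G E

Derivation:
Node F's children (from adjacency): G, E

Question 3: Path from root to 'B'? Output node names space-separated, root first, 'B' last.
Answer: F G B

Derivation:
Walk down from root: F -> G -> B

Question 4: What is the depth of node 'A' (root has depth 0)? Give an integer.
Answer: 3

Derivation:
Path from root to A: F -> G -> D -> A
Depth = number of edges = 3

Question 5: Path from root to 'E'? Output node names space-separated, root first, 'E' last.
Answer: F E

Derivation:
Walk down from root: F -> E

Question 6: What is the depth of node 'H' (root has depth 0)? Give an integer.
Path from root to H: F -> G -> B -> H
Depth = number of edges = 3

Answer: 3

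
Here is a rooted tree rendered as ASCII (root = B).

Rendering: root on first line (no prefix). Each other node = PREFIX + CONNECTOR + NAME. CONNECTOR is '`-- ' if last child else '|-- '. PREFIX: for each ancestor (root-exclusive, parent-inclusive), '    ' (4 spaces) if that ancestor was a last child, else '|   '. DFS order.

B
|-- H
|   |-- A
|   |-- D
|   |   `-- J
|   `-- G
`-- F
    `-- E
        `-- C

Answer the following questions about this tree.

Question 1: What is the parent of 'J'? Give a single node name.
Answer: D

Derivation:
Scan adjacency: J appears as child of D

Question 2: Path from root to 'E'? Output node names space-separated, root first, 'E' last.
Answer: B F E

Derivation:
Walk down from root: B -> F -> E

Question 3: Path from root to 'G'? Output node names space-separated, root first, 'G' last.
Answer: B H G

Derivation:
Walk down from root: B -> H -> G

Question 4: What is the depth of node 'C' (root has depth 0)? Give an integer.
Path from root to C: B -> F -> E -> C
Depth = number of edges = 3

Answer: 3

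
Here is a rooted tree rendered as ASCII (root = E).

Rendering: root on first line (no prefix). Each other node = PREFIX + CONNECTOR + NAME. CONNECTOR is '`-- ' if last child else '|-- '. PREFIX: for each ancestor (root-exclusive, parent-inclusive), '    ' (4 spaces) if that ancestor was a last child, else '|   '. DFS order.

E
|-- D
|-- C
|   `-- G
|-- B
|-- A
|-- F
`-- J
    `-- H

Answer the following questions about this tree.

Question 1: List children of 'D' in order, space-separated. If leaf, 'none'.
Node D's children (from adjacency): (leaf)

Answer: none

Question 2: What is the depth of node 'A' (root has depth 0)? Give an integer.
Answer: 1

Derivation:
Path from root to A: E -> A
Depth = number of edges = 1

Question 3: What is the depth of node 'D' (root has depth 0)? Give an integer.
Path from root to D: E -> D
Depth = number of edges = 1

Answer: 1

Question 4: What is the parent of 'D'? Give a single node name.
Scan adjacency: D appears as child of E

Answer: E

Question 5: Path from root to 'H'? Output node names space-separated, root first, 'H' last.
Answer: E J H

Derivation:
Walk down from root: E -> J -> H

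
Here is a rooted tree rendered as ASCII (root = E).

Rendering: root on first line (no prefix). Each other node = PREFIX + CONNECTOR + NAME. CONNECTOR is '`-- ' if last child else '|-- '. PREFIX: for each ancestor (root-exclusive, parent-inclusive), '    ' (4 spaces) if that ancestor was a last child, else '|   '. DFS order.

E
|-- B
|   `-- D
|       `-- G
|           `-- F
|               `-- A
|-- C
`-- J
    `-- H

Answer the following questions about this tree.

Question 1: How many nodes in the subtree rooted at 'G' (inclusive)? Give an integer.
Answer: 3

Derivation:
Subtree rooted at G contains: A, F, G
Count = 3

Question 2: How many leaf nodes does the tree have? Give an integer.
Answer: 3

Derivation:
Leaves (nodes with no children): A, C, H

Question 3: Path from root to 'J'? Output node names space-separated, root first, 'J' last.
Answer: E J

Derivation:
Walk down from root: E -> J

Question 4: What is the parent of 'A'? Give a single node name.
Answer: F

Derivation:
Scan adjacency: A appears as child of F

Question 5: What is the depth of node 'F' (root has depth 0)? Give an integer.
Path from root to F: E -> B -> D -> G -> F
Depth = number of edges = 4

Answer: 4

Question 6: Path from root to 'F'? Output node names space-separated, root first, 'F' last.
Walk down from root: E -> B -> D -> G -> F

Answer: E B D G F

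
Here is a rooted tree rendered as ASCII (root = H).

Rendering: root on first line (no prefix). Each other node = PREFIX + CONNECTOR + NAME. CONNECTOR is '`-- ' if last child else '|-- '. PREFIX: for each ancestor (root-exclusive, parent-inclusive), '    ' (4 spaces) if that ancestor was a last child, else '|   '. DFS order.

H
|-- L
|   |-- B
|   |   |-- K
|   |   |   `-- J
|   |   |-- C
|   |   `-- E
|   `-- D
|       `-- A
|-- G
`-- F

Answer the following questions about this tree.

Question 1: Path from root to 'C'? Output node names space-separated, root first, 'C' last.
Answer: H L B C

Derivation:
Walk down from root: H -> L -> B -> C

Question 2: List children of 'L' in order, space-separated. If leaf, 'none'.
Node L's children (from adjacency): B, D

Answer: B D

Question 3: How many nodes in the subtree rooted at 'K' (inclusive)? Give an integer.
Answer: 2

Derivation:
Subtree rooted at K contains: J, K
Count = 2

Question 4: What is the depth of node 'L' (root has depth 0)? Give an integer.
Answer: 1

Derivation:
Path from root to L: H -> L
Depth = number of edges = 1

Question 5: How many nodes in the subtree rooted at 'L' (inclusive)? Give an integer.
Subtree rooted at L contains: A, B, C, D, E, J, K, L
Count = 8

Answer: 8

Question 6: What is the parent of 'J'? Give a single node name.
Answer: K

Derivation:
Scan adjacency: J appears as child of K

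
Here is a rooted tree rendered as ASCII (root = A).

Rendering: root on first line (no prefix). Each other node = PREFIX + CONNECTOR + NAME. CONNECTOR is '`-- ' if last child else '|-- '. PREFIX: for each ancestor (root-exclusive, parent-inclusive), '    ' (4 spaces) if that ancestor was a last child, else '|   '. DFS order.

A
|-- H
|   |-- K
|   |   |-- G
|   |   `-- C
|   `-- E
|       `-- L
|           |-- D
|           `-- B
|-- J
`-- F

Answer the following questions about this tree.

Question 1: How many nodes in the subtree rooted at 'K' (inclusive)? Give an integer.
Answer: 3

Derivation:
Subtree rooted at K contains: C, G, K
Count = 3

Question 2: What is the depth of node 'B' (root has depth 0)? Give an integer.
Answer: 4

Derivation:
Path from root to B: A -> H -> E -> L -> B
Depth = number of edges = 4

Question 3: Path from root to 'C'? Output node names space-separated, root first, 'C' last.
Walk down from root: A -> H -> K -> C

Answer: A H K C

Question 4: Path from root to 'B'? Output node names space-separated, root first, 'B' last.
Walk down from root: A -> H -> E -> L -> B

Answer: A H E L B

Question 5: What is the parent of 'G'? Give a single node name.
Scan adjacency: G appears as child of K

Answer: K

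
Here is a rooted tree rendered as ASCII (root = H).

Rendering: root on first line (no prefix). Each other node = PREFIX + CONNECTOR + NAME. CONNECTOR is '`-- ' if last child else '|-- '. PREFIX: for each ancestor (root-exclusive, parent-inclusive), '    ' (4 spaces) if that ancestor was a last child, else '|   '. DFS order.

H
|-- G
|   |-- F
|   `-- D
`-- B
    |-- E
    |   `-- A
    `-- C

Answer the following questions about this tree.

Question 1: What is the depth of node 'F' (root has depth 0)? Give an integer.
Answer: 2

Derivation:
Path from root to F: H -> G -> F
Depth = number of edges = 2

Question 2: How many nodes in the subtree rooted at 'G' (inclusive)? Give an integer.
Answer: 3

Derivation:
Subtree rooted at G contains: D, F, G
Count = 3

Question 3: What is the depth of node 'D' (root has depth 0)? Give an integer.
Answer: 2

Derivation:
Path from root to D: H -> G -> D
Depth = number of edges = 2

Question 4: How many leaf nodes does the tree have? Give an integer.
Leaves (nodes with no children): A, C, D, F

Answer: 4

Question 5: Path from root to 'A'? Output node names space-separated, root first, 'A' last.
Answer: H B E A

Derivation:
Walk down from root: H -> B -> E -> A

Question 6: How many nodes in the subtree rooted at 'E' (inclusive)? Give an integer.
Subtree rooted at E contains: A, E
Count = 2

Answer: 2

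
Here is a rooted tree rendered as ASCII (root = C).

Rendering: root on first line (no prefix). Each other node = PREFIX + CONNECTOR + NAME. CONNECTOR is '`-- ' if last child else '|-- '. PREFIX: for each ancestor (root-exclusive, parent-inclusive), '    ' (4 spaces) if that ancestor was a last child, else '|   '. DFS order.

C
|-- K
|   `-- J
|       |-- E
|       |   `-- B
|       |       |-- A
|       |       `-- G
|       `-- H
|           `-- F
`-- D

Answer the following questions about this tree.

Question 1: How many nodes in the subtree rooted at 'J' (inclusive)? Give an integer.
Answer: 7

Derivation:
Subtree rooted at J contains: A, B, E, F, G, H, J
Count = 7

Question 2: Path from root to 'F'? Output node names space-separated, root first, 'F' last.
Walk down from root: C -> K -> J -> H -> F

Answer: C K J H F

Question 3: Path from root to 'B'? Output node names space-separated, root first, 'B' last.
Answer: C K J E B

Derivation:
Walk down from root: C -> K -> J -> E -> B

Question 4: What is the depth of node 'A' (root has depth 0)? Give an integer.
Path from root to A: C -> K -> J -> E -> B -> A
Depth = number of edges = 5

Answer: 5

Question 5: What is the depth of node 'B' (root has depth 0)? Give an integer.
Answer: 4

Derivation:
Path from root to B: C -> K -> J -> E -> B
Depth = number of edges = 4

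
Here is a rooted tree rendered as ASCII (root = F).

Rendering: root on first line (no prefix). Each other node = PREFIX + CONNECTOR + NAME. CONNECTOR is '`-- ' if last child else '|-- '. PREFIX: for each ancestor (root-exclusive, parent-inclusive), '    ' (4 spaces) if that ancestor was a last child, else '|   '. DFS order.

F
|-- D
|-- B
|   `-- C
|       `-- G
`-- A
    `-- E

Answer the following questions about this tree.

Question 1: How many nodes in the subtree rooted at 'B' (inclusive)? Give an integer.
Subtree rooted at B contains: B, C, G
Count = 3

Answer: 3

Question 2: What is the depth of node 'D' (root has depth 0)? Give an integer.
Path from root to D: F -> D
Depth = number of edges = 1

Answer: 1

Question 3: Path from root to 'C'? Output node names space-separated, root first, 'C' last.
Answer: F B C

Derivation:
Walk down from root: F -> B -> C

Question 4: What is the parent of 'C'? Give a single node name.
Answer: B

Derivation:
Scan adjacency: C appears as child of B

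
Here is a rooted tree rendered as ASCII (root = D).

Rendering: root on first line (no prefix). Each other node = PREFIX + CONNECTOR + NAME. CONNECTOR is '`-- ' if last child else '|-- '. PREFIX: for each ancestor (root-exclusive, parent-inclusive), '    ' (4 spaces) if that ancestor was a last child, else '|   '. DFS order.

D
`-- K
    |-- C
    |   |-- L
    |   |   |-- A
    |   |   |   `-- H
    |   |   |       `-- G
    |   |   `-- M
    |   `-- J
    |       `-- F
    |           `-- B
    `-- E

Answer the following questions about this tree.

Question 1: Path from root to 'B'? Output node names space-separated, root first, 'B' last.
Walk down from root: D -> K -> C -> J -> F -> B

Answer: D K C J F B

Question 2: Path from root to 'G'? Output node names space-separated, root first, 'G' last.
Answer: D K C L A H G

Derivation:
Walk down from root: D -> K -> C -> L -> A -> H -> G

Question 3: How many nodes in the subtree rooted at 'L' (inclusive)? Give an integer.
Subtree rooted at L contains: A, G, H, L, M
Count = 5

Answer: 5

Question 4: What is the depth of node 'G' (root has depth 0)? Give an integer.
Path from root to G: D -> K -> C -> L -> A -> H -> G
Depth = number of edges = 6

Answer: 6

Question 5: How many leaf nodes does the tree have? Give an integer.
Leaves (nodes with no children): B, E, G, M

Answer: 4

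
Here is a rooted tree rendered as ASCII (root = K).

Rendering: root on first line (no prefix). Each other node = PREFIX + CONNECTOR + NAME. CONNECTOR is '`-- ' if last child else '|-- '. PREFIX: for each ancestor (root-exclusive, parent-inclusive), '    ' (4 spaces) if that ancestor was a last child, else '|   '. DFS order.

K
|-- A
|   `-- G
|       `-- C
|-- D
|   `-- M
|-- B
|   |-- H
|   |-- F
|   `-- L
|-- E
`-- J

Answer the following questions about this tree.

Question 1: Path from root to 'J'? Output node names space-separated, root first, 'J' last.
Walk down from root: K -> J

Answer: K J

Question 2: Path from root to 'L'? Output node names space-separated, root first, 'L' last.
Answer: K B L

Derivation:
Walk down from root: K -> B -> L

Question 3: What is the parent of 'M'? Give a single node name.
Answer: D

Derivation:
Scan adjacency: M appears as child of D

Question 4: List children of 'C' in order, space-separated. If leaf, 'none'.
Node C's children (from adjacency): (leaf)

Answer: none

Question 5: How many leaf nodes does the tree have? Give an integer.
Answer: 7

Derivation:
Leaves (nodes with no children): C, E, F, H, J, L, M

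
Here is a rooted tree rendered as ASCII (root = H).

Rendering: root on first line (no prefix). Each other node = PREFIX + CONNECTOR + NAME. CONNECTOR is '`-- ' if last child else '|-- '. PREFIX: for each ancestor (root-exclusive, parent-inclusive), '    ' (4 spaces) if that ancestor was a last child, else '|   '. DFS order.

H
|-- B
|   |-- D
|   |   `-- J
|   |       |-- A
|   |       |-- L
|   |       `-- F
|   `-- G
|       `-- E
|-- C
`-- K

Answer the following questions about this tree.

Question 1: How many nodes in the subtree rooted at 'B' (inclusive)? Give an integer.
Subtree rooted at B contains: A, B, D, E, F, G, J, L
Count = 8

Answer: 8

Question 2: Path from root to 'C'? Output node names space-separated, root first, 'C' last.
Walk down from root: H -> C

Answer: H C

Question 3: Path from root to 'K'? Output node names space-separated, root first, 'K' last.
Answer: H K

Derivation:
Walk down from root: H -> K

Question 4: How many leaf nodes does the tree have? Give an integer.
Leaves (nodes with no children): A, C, E, F, K, L

Answer: 6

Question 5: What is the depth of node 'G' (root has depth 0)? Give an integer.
Answer: 2

Derivation:
Path from root to G: H -> B -> G
Depth = number of edges = 2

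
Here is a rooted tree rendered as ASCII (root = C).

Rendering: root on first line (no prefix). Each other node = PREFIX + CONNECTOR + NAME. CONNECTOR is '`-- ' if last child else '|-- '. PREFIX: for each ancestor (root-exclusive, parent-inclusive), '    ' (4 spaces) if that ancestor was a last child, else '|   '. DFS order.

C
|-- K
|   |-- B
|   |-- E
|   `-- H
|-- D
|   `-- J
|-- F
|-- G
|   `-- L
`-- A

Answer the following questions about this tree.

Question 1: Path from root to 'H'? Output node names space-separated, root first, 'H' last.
Walk down from root: C -> K -> H

Answer: C K H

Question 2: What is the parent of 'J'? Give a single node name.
Answer: D

Derivation:
Scan adjacency: J appears as child of D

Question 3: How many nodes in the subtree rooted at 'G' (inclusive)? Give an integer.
Subtree rooted at G contains: G, L
Count = 2

Answer: 2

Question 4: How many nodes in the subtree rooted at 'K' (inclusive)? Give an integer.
Subtree rooted at K contains: B, E, H, K
Count = 4

Answer: 4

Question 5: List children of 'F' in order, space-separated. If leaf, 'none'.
Node F's children (from adjacency): (leaf)

Answer: none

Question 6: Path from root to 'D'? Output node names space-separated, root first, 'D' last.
Answer: C D

Derivation:
Walk down from root: C -> D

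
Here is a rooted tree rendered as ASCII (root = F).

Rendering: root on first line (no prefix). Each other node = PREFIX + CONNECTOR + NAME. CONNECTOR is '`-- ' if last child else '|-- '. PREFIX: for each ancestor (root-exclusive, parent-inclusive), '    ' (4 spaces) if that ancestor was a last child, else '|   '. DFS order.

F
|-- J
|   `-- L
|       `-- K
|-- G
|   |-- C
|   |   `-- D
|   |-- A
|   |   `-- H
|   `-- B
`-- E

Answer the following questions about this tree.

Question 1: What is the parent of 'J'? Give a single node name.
Answer: F

Derivation:
Scan adjacency: J appears as child of F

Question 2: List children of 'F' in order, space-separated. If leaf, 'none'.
Node F's children (from adjacency): J, G, E

Answer: J G E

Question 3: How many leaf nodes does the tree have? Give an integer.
Leaves (nodes with no children): B, D, E, H, K

Answer: 5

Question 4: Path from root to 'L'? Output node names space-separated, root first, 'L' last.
Walk down from root: F -> J -> L

Answer: F J L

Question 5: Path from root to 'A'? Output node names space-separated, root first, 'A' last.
Answer: F G A

Derivation:
Walk down from root: F -> G -> A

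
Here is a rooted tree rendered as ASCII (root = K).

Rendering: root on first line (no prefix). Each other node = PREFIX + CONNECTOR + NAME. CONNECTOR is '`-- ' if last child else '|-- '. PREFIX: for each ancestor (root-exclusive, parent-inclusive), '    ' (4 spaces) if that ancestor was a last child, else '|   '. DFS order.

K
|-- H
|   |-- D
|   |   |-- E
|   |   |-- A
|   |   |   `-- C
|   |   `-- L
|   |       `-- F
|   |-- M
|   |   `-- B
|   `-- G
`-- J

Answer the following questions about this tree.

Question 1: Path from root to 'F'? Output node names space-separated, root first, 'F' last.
Answer: K H D L F

Derivation:
Walk down from root: K -> H -> D -> L -> F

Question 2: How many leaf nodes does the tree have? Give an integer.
Leaves (nodes with no children): B, C, E, F, G, J

Answer: 6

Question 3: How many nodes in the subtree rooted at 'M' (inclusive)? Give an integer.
Subtree rooted at M contains: B, M
Count = 2

Answer: 2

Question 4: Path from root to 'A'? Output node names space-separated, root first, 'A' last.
Walk down from root: K -> H -> D -> A

Answer: K H D A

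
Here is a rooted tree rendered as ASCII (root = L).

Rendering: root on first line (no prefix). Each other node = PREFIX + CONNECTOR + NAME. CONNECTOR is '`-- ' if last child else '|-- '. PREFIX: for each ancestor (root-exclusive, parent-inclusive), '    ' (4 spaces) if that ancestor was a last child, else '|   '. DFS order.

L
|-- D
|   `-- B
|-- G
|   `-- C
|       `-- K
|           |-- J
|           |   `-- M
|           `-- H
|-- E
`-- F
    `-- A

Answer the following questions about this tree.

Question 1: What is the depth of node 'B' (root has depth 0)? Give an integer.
Answer: 2

Derivation:
Path from root to B: L -> D -> B
Depth = number of edges = 2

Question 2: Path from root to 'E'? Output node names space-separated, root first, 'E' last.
Answer: L E

Derivation:
Walk down from root: L -> E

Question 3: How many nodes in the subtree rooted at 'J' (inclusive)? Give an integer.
Answer: 2

Derivation:
Subtree rooted at J contains: J, M
Count = 2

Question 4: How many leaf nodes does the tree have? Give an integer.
Leaves (nodes with no children): A, B, E, H, M

Answer: 5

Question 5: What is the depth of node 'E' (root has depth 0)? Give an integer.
Path from root to E: L -> E
Depth = number of edges = 1

Answer: 1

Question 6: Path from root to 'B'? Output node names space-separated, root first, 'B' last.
Walk down from root: L -> D -> B

Answer: L D B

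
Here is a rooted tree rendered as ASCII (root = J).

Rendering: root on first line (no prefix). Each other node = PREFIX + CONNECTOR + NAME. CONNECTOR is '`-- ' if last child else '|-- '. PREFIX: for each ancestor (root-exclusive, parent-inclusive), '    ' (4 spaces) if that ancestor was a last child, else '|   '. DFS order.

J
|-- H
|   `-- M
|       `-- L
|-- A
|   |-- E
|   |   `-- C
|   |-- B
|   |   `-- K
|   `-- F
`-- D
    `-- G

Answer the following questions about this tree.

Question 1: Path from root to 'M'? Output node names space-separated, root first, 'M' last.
Answer: J H M

Derivation:
Walk down from root: J -> H -> M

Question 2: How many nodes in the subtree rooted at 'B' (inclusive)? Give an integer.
Answer: 2

Derivation:
Subtree rooted at B contains: B, K
Count = 2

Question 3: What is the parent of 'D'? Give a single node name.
Scan adjacency: D appears as child of J

Answer: J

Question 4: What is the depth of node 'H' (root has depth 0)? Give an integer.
Answer: 1

Derivation:
Path from root to H: J -> H
Depth = number of edges = 1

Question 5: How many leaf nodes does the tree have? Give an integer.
Leaves (nodes with no children): C, F, G, K, L

Answer: 5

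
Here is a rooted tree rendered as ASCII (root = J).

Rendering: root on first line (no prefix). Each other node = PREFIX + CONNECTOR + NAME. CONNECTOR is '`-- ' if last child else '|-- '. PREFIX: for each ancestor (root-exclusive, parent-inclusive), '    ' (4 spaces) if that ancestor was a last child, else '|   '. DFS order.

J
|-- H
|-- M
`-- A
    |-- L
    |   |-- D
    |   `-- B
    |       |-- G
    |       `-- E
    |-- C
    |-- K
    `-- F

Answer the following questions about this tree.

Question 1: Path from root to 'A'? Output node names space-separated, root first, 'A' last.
Answer: J A

Derivation:
Walk down from root: J -> A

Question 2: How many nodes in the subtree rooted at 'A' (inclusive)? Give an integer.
Subtree rooted at A contains: A, B, C, D, E, F, G, K, L
Count = 9

Answer: 9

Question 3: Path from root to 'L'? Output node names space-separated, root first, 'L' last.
Walk down from root: J -> A -> L

Answer: J A L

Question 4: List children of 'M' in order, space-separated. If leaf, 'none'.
Node M's children (from adjacency): (leaf)

Answer: none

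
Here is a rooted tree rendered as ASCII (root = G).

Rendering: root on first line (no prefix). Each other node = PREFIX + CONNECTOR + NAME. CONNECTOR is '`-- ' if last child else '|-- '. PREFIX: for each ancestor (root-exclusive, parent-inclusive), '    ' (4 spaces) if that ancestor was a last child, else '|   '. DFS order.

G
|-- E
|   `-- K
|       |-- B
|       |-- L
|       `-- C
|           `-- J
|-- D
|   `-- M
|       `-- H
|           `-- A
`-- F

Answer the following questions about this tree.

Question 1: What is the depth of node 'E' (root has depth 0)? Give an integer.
Answer: 1

Derivation:
Path from root to E: G -> E
Depth = number of edges = 1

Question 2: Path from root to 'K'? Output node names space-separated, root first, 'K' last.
Answer: G E K

Derivation:
Walk down from root: G -> E -> K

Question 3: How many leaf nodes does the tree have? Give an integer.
Leaves (nodes with no children): A, B, F, J, L

Answer: 5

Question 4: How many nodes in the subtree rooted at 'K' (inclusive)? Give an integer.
Answer: 5

Derivation:
Subtree rooted at K contains: B, C, J, K, L
Count = 5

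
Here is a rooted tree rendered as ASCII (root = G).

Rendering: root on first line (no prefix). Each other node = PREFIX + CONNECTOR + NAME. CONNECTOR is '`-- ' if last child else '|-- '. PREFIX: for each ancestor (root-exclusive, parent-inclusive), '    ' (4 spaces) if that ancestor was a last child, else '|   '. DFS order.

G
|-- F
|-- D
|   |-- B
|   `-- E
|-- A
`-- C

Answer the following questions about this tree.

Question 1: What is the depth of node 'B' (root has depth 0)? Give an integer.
Answer: 2

Derivation:
Path from root to B: G -> D -> B
Depth = number of edges = 2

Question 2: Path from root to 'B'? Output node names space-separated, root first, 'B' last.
Walk down from root: G -> D -> B

Answer: G D B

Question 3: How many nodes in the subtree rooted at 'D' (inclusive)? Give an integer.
Subtree rooted at D contains: B, D, E
Count = 3

Answer: 3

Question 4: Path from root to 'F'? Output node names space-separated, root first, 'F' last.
Walk down from root: G -> F

Answer: G F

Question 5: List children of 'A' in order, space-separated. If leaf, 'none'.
Node A's children (from adjacency): (leaf)

Answer: none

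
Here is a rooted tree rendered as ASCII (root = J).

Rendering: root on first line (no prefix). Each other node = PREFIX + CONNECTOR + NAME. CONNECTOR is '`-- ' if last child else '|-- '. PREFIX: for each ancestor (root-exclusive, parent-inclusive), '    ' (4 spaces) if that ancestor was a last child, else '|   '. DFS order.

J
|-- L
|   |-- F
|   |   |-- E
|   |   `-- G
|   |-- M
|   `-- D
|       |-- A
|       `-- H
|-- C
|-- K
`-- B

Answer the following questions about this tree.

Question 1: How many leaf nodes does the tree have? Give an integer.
Leaves (nodes with no children): A, B, C, E, G, H, K, M

Answer: 8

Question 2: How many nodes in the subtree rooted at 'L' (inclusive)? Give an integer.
Subtree rooted at L contains: A, D, E, F, G, H, L, M
Count = 8

Answer: 8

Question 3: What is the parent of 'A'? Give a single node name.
Answer: D

Derivation:
Scan adjacency: A appears as child of D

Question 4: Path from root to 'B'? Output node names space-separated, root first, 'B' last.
Answer: J B

Derivation:
Walk down from root: J -> B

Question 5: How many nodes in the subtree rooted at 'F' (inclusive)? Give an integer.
Subtree rooted at F contains: E, F, G
Count = 3

Answer: 3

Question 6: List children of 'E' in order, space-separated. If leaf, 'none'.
Node E's children (from adjacency): (leaf)

Answer: none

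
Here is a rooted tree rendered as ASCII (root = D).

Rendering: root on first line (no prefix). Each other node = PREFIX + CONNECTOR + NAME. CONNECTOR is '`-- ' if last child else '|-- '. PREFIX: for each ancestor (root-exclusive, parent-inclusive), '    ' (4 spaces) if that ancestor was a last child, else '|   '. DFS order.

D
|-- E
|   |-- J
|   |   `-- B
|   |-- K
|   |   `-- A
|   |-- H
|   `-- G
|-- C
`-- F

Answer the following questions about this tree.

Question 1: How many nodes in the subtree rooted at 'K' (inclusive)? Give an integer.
Answer: 2

Derivation:
Subtree rooted at K contains: A, K
Count = 2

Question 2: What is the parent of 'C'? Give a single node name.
Scan adjacency: C appears as child of D

Answer: D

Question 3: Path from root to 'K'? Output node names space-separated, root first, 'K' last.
Answer: D E K

Derivation:
Walk down from root: D -> E -> K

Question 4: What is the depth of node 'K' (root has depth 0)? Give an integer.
Path from root to K: D -> E -> K
Depth = number of edges = 2

Answer: 2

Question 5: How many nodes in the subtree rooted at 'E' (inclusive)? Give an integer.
Answer: 7

Derivation:
Subtree rooted at E contains: A, B, E, G, H, J, K
Count = 7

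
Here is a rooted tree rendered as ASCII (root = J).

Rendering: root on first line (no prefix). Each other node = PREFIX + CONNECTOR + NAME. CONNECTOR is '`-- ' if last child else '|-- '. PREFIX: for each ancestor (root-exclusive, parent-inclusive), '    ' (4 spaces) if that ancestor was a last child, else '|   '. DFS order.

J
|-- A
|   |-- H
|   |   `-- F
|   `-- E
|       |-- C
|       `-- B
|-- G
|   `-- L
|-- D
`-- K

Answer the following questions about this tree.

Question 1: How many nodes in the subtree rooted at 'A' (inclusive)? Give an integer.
Answer: 6

Derivation:
Subtree rooted at A contains: A, B, C, E, F, H
Count = 6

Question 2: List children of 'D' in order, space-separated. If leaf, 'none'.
Node D's children (from adjacency): (leaf)

Answer: none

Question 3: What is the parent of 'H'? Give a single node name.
Answer: A

Derivation:
Scan adjacency: H appears as child of A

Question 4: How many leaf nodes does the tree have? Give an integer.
Answer: 6

Derivation:
Leaves (nodes with no children): B, C, D, F, K, L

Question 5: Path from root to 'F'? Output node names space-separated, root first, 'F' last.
Answer: J A H F

Derivation:
Walk down from root: J -> A -> H -> F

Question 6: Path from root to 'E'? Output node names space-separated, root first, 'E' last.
Answer: J A E

Derivation:
Walk down from root: J -> A -> E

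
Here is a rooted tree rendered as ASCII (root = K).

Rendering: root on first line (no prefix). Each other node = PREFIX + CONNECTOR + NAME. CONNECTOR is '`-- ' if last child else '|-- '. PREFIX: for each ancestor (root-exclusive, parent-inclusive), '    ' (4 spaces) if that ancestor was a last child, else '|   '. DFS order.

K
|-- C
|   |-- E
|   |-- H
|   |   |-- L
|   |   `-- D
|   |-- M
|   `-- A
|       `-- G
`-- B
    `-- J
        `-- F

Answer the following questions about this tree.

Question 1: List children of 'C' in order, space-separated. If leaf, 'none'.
Answer: E H M A

Derivation:
Node C's children (from adjacency): E, H, M, A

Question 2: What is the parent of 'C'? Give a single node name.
Scan adjacency: C appears as child of K

Answer: K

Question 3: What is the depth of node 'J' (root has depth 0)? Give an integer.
Answer: 2

Derivation:
Path from root to J: K -> B -> J
Depth = number of edges = 2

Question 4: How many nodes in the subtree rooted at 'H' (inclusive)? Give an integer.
Subtree rooted at H contains: D, H, L
Count = 3

Answer: 3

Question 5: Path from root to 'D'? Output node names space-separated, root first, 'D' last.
Answer: K C H D

Derivation:
Walk down from root: K -> C -> H -> D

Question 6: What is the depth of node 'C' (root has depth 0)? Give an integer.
Answer: 1

Derivation:
Path from root to C: K -> C
Depth = number of edges = 1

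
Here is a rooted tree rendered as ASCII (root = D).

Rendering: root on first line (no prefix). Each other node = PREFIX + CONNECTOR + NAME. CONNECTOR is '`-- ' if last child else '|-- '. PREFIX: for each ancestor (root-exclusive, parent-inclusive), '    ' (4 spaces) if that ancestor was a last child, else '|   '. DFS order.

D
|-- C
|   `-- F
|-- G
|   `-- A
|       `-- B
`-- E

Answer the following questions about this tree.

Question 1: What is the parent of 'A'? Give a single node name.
Scan adjacency: A appears as child of G

Answer: G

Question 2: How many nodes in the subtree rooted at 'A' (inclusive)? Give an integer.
Answer: 2

Derivation:
Subtree rooted at A contains: A, B
Count = 2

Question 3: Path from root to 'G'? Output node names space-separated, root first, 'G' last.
Walk down from root: D -> G

Answer: D G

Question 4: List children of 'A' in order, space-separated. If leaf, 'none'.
Node A's children (from adjacency): B

Answer: B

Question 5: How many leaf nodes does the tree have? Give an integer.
Leaves (nodes with no children): B, E, F

Answer: 3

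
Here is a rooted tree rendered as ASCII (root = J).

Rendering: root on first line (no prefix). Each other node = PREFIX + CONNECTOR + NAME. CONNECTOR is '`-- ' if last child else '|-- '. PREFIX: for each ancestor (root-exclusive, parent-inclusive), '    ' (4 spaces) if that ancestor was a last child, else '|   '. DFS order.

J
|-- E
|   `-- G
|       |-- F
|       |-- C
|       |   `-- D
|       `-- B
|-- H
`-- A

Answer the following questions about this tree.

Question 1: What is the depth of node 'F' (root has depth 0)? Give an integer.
Path from root to F: J -> E -> G -> F
Depth = number of edges = 3

Answer: 3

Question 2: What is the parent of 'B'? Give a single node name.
Answer: G

Derivation:
Scan adjacency: B appears as child of G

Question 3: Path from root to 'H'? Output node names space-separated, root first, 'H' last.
Answer: J H

Derivation:
Walk down from root: J -> H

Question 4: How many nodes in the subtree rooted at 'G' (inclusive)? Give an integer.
Subtree rooted at G contains: B, C, D, F, G
Count = 5

Answer: 5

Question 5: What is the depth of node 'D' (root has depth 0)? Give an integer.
Path from root to D: J -> E -> G -> C -> D
Depth = number of edges = 4

Answer: 4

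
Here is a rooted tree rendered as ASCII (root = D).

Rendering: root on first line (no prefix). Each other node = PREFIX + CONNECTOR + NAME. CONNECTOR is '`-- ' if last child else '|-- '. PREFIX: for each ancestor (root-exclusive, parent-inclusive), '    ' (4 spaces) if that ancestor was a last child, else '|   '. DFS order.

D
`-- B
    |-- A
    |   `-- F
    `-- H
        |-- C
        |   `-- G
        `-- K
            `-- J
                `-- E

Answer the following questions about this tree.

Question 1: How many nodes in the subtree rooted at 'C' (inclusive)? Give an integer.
Answer: 2

Derivation:
Subtree rooted at C contains: C, G
Count = 2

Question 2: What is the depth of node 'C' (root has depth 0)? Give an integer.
Answer: 3

Derivation:
Path from root to C: D -> B -> H -> C
Depth = number of edges = 3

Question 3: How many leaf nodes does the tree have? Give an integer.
Leaves (nodes with no children): E, F, G

Answer: 3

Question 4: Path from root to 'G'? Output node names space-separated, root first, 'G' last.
Walk down from root: D -> B -> H -> C -> G

Answer: D B H C G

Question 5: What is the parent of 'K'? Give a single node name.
Scan adjacency: K appears as child of H

Answer: H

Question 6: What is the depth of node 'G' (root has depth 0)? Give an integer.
Path from root to G: D -> B -> H -> C -> G
Depth = number of edges = 4

Answer: 4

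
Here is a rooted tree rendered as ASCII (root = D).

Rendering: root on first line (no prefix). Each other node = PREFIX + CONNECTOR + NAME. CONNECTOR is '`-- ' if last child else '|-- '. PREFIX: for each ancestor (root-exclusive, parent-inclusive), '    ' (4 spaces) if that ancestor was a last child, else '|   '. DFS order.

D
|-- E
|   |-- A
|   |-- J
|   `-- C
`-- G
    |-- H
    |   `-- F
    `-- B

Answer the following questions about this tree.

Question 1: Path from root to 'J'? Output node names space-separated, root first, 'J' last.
Answer: D E J

Derivation:
Walk down from root: D -> E -> J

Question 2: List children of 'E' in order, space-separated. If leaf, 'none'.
Answer: A J C

Derivation:
Node E's children (from adjacency): A, J, C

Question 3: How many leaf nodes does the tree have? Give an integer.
Answer: 5

Derivation:
Leaves (nodes with no children): A, B, C, F, J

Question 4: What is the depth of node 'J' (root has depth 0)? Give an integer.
Answer: 2

Derivation:
Path from root to J: D -> E -> J
Depth = number of edges = 2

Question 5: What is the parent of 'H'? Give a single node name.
Answer: G

Derivation:
Scan adjacency: H appears as child of G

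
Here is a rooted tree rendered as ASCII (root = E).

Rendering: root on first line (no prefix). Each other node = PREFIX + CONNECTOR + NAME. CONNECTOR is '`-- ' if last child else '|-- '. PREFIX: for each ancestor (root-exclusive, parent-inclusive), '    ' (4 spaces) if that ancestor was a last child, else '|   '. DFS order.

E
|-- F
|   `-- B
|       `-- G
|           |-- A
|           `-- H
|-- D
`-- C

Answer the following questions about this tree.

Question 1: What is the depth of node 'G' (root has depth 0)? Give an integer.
Answer: 3

Derivation:
Path from root to G: E -> F -> B -> G
Depth = number of edges = 3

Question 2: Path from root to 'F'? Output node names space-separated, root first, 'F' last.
Answer: E F

Derivation:
Walk down from root: E -> F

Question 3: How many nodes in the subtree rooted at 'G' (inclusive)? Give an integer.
Answer: 3

Derivation:
Subtree rooted at G contains: A, G, H
Count = 3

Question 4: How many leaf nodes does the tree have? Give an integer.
Answer: 4

Derivation:
Leaves (nodes with no children): A, C, D, H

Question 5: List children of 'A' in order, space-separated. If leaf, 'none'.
Answer: none

Derivation:
Node A's children (from adjacency): (leaf)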